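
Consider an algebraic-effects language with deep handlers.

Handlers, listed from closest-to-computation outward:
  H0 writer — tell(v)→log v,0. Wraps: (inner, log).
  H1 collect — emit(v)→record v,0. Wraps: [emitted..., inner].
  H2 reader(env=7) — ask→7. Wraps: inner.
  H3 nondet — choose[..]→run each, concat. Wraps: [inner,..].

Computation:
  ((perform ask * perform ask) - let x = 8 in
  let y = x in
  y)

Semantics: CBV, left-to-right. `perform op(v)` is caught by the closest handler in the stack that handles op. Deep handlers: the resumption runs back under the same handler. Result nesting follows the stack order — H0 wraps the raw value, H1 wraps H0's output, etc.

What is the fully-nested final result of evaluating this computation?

Evaluation trace:
ask @ H2 ⇒ 7
ask @ H2 ⇒ 7
H0 returns (41, ())
H1 returns [(41, ())]
H2 returns [(41, ())]
H3 returns [[(41, ())]]
= [[(41, ())]]

Answer: [[(41, ())]]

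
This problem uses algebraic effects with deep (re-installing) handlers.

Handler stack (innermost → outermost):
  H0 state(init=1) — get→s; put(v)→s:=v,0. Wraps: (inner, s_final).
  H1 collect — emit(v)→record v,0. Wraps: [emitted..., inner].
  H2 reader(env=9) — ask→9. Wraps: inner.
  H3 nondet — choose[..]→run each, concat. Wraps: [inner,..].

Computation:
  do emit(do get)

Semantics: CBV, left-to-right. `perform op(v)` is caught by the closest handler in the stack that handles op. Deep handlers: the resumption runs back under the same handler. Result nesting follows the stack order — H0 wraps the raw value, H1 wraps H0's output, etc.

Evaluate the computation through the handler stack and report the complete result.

Working:
get @ H0 ⇒ 1
emit(1) @ H1 ⇒ out+=1
H0 returns (0, 1)
H1 returns [1, (0, 1)]
H2 returns [1, (0, 1)]
H3 returns [[1, (0, 1)]]
= [[1, (0, 1)]]

Answer: [[1, (0, 1)]]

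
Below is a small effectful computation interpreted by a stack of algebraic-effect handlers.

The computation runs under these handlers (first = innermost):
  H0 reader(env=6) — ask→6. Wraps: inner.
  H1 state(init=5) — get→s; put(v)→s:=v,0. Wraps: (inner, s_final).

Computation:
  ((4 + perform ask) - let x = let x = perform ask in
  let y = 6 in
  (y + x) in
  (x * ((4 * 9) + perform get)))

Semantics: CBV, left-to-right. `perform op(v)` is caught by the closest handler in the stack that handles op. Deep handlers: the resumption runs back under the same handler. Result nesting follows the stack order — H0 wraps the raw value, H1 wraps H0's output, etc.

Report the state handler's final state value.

Answer: 5

Step-by-step:
ask @ H0 ⇒ 6
ask @ H0 ⇒ 6
get @ H1 ⇒ 5
H0 returns -482
H1 returns (-482, 5)
= (-482, 5)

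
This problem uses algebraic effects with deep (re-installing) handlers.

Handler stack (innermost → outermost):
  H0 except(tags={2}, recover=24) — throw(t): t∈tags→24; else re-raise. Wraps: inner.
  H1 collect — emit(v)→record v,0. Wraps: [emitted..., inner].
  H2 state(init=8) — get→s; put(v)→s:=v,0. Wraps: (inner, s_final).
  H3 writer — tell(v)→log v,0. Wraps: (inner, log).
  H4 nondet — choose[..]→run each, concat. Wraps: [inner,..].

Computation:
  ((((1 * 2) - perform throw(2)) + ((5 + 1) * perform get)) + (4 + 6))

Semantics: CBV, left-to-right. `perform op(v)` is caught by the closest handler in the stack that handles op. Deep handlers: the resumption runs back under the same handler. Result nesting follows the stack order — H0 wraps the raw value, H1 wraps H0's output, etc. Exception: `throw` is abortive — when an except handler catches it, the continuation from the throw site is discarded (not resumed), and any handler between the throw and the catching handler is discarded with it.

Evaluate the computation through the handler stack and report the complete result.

Answer: [(([24], 8), ())]

Working:
throw(2) @ H0 caught ⇒ 24
H1 returns [24]
H2 returns ([24], 8)
H3 returns (([24], 8), ())
H4 returns [(([24], 8), ())]
= [(([24], 8), ())]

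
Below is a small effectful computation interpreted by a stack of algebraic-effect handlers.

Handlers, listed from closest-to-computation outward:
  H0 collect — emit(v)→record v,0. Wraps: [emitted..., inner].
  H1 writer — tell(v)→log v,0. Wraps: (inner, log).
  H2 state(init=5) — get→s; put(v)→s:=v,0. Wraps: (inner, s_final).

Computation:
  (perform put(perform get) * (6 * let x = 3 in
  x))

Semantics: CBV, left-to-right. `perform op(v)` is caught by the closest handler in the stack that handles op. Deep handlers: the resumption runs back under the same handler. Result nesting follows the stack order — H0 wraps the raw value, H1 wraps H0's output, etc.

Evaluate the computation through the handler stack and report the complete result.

Answer: (([0], ()), 5)

Step-by-step:
get @ H2 ⇒ 5
put(5) @ H2 ⇒ s:=5
H0 returns [0]
H1 returns ([0], ())
H2 returns (([0], ()), 5)
= (([0], ()), 5)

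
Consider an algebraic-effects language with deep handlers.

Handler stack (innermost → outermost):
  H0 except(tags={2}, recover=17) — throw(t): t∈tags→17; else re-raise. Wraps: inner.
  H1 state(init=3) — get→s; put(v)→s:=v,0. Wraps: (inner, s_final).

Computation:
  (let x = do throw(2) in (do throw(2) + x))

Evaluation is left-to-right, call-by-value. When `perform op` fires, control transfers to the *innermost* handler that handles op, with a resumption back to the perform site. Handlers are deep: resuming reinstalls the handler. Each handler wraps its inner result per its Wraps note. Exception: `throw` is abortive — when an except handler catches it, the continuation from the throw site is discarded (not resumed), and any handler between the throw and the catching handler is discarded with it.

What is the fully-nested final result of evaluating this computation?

Working:
throw(2) @ H0 caught ⇒ 17
H1 returns (17, 3)
= (17, 3)

Answer: (17, 3)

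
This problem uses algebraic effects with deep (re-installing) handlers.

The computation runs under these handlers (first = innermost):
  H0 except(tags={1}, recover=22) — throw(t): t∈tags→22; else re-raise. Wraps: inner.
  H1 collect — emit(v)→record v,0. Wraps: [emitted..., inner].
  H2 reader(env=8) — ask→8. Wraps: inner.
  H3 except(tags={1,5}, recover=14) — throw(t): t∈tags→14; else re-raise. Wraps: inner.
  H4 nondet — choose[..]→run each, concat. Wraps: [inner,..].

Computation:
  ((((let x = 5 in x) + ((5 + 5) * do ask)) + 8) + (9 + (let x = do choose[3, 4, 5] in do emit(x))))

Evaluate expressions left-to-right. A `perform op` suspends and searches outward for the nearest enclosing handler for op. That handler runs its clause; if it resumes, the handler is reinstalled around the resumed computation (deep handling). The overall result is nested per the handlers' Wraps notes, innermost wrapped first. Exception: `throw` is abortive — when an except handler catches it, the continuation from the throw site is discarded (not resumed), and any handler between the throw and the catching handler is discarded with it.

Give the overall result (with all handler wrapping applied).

Answer: [[3, 102], [4, 102], [5, 102]]

Working:
ask @ H2 ⇒ 8
choose[3, 4, 5] @ H4
  branch[0] choose=3:
    emit(3) @ H1 ⇒ out+=3
    H0 returns 102
    H1 returns [3, 102]
    H2 returns [3, 102]
    H3 returns [3, 102]
    H4 returns [[3, 102]]
  branch[1] choose=4:
    emit(4) @ H1 ⇒ out+=4
    H0 returns 102
    H1 returns [4, 102]
    H2 returns [4, 102]
    H3 returns [4, 102]
    H4 returns [[4, 102]]
  branch[2] choose=5:
    emit(5) @ H1 ⇒ out+=5
    H0 returns 102
    H1 returns [5, 102]
    H2 returns [5, 102]
    H3 returns [5, 102]
    H4 returns [[5, 102]]
= [[3, 102], [4, 102], [5, 102]]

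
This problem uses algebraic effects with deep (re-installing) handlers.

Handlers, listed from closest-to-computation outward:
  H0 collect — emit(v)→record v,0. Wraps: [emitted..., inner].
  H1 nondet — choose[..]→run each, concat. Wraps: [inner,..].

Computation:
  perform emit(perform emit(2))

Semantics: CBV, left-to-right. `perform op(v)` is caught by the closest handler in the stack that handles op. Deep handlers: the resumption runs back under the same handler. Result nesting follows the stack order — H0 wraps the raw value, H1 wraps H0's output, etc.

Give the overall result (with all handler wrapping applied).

Answer: [[2, 0, 0]]

Working:
emit(2) @ H0 ⇒ out+=2
emit(0) @ H0 ⇒ out+=0
H0 returns [2, 0, 0]
H1 returns [[2, 0, 0]]
= [[2, 0, 0]]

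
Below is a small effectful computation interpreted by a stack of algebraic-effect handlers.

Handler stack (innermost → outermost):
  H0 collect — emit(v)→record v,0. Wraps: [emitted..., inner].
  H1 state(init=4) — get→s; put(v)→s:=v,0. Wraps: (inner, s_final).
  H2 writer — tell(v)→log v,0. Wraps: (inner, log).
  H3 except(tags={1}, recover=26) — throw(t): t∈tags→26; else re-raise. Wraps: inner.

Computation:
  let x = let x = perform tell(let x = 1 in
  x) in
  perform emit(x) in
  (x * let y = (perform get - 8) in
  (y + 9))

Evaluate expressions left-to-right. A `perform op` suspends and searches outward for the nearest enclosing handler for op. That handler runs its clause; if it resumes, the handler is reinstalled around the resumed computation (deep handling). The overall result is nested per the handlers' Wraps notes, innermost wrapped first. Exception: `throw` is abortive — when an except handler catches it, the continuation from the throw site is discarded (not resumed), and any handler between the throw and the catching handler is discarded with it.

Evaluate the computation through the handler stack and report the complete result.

Answer: (([0, 0], 4), (1))

Step-by-step:
tell(1) @ H2 ⇒ log+=1
emit(0) @ H0 ⇒ out+=0
get @ H1 ⇒ 4
H0 returns [0, 0]
H1 returns ([0, 0], 4)
H2 returns (([0, 0], 4), (1))
H3 returns (([0, 0], 4), (1))
= (([0, 0], 4), (1))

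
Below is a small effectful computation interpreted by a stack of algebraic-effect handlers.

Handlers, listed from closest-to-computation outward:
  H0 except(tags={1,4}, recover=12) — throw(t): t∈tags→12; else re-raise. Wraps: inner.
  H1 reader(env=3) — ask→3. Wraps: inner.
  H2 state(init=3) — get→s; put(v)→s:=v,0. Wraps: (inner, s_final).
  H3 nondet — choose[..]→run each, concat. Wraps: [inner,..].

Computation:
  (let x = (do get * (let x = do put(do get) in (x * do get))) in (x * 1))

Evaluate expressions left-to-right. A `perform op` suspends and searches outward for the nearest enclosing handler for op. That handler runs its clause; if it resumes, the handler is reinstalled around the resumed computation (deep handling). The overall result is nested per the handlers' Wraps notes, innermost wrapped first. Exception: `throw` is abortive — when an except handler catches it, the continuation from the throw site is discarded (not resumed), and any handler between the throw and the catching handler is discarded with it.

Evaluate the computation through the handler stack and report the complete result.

Answer: [(0, 3)]

Working:
get @ H2 ⇒ 3
get @ H2 ⇒ 3
put(3) @ H2 ⇒ s:=3
get @ H2 ⇒ 3
H0 returns 0
H1 returns 0
H2 returns (0, 3)
H3 returns [(0, 3)]
= [(0, 3)]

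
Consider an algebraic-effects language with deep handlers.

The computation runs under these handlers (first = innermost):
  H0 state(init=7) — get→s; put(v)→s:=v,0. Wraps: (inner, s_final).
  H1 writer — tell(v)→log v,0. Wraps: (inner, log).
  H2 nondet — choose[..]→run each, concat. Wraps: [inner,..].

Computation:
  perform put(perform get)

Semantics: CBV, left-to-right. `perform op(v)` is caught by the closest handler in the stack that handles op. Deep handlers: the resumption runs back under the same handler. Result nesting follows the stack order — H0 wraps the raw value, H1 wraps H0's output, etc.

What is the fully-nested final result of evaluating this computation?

Step-by-step:
get @ H0 ⇒ 7
put(7) @ H0 ⇒ s:=7
H0 returns (0, 7)
H1 returns ((0, 7), ())
H2 returns [((0, 7), ())]
= [((0, 7), ())]

Answer: [((0, 7), ())]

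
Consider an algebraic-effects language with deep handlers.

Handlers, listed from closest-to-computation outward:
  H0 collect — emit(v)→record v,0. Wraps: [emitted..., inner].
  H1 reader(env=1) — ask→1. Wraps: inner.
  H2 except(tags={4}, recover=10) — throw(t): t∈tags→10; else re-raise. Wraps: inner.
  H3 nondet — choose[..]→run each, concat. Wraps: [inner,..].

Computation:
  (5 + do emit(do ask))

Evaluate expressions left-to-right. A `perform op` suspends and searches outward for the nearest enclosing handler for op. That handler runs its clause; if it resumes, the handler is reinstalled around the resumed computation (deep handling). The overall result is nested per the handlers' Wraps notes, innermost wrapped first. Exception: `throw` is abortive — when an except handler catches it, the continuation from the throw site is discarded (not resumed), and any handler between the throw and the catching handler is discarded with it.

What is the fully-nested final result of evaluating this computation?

Evaluation trace:
ask @ H1 ⇒ 1
emit(1) @ H0 ⇒ out+=1
H0 returns [1, 5]
H1 returns [1, 5]
H2 returns [1, 5]
H3 returns [[1, 5]]
= [[1, 5]]

Answer: [[1, 5]]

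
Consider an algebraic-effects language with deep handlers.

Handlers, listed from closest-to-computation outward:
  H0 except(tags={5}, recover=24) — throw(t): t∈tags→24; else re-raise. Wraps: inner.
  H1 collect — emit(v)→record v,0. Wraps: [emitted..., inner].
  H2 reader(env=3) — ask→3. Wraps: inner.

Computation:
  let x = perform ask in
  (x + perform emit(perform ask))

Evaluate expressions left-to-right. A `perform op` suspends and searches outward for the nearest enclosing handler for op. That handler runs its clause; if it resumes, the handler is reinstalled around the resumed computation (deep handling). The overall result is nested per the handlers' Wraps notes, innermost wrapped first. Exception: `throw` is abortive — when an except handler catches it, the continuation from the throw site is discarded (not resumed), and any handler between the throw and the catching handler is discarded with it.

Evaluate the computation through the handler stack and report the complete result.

Step-by-step:
ask @ H2 ⇒ 3
ask @ H2 ⇒ 3
emit(3) @ H1 ⇒ out+=3
H0 returns 3
H1 returns [3, 3]
H2 returns [3, 3]
= [3, 3]

Answer: [3, 3]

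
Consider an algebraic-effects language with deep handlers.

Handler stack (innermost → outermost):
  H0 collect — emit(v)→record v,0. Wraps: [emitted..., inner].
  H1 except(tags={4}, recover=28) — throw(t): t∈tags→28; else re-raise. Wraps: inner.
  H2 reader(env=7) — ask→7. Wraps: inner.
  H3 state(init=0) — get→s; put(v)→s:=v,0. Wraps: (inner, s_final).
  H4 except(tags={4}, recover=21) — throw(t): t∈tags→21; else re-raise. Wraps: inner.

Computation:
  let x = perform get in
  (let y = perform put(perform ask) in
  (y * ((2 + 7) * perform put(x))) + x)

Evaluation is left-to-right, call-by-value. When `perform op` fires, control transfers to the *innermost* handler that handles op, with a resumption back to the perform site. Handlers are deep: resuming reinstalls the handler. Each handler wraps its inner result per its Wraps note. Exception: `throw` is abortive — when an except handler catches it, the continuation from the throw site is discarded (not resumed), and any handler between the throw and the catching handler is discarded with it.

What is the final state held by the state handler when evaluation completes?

Answer: 0

Evaluation trace:
get @ H3 ⇒ 0
ask @ H2 ⇒ 7
put(7) @ H3 ⇒ s:=7
put(0) @ H3 ⇒ s:=0
H0 returns [0]
H1 returns [0]
H2 returns [0]
H3 returns ([0], 0)
H4 returns ([0], 0)
= ([0], 0)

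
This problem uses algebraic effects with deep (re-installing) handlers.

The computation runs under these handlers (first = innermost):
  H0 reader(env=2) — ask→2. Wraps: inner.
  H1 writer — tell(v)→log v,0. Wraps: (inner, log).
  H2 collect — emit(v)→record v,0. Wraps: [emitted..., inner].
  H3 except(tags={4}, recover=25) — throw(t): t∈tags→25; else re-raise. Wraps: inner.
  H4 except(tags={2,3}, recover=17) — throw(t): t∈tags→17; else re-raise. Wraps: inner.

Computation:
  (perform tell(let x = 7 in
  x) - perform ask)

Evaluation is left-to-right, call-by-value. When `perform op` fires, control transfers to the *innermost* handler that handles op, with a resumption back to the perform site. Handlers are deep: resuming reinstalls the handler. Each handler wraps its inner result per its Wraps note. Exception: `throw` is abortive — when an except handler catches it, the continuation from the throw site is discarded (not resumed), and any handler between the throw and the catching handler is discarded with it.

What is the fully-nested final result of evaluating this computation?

Step-by-step:
tell(7) @ H1 ⇒ log+=7
ask @ H0 ⇒ 2
H0 returns -2
H1 returns (-2, (7))
H2 returns [(-2, (7))]
H3 returns [(-2, (7))]
H4 returns [(-2, (7))]
= [(-2, (7))]

Answer: [(-2, (7))]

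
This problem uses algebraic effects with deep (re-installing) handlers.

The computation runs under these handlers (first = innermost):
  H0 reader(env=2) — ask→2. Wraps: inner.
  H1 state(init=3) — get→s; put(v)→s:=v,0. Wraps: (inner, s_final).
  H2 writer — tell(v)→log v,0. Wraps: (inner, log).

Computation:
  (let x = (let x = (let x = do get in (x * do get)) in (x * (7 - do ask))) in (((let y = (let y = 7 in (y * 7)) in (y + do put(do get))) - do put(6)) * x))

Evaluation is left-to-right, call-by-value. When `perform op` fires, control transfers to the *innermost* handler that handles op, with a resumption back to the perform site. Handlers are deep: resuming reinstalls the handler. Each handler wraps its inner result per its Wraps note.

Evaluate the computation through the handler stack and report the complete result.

Evaluation trace:
get @ H1 ⇒ 3
get @ H1 ⇒ 3
ask @ H0 ⇒ 2
get @ H1 ⇒ 3
put(3) @ H1 ⇒ s:=3
put(6) @ H1 ⇒ s:=6
H0 returns 2205
H1 returns (2205, 6)
H2 returns ((2205, 6), ())
= ((2205, 6), ())

Answer: ((2205, 6), ())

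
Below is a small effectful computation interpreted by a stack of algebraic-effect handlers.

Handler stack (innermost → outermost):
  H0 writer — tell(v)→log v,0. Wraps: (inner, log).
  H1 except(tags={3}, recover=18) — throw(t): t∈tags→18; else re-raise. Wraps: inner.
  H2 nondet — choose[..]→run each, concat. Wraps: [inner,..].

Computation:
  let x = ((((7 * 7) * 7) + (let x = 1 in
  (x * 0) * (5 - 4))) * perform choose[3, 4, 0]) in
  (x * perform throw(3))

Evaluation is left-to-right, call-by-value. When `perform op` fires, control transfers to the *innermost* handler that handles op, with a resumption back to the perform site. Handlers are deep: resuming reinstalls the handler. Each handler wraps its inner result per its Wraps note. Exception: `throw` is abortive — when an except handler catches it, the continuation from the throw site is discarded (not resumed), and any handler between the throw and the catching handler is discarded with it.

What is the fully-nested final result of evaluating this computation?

Answer: [18, 18, 18]

Step-by-step:
choose[3, 4, 0] @ H2
  branch[0] choose=3:
    throw(3) @ H1 caught ⇒ 18
    H2 returns [18]
  branch[1] choose=4:
    throw(3) @ H1 caught ⇒ 18
    H2 returns [18]
  branch[2] choose=0:
    throw(3) @ H1 caught ⇒ 18
    H2 returns [18]
= [18, 18, 18]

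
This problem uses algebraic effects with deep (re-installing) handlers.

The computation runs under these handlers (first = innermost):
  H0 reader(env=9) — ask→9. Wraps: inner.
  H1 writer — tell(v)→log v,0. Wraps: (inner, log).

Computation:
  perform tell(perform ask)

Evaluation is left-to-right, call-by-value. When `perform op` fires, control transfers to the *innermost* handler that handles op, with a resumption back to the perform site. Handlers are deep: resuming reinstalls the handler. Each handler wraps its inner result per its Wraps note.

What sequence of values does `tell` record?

Evaluation trace:
ask @ H0 ⇒ 9
tell(9) @ H1 ⇒ log+=9
H0 returns 0
H1 returns (0, (9))
= (0, (9))

Answer: (9)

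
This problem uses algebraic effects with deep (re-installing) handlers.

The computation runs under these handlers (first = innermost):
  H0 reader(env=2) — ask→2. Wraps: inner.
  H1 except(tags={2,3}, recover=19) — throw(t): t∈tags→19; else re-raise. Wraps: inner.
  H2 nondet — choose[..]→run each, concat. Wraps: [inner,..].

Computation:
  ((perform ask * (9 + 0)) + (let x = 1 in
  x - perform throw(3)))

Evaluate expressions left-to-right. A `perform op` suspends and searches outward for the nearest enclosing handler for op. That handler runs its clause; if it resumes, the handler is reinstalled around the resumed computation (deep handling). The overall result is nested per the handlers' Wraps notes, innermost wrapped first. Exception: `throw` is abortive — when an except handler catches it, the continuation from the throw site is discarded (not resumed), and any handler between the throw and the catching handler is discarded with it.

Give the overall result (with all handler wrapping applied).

Step-by-step:
ask @ H0 ⇒ 2
throw(3) @ H1 caught ⇒ 19
H2 returns [19]
= [19]

Answer: [19]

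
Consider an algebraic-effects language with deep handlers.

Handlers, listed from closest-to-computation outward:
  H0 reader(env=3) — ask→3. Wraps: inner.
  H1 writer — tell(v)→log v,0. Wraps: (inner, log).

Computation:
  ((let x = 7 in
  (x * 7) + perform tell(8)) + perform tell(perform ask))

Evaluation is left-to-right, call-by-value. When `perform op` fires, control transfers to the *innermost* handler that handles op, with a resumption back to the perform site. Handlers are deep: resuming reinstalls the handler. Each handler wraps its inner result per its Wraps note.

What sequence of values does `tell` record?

Step-by-step:
tell(8) @ H1 ⇒ log+=8
ask @ H0 ⇒ 3
tell(3) @ H1 ⇒ log+=3
H0 returns 49
H1 returns (49, (8, 3))
= (49, (8, 3))

Answer: (8, 3)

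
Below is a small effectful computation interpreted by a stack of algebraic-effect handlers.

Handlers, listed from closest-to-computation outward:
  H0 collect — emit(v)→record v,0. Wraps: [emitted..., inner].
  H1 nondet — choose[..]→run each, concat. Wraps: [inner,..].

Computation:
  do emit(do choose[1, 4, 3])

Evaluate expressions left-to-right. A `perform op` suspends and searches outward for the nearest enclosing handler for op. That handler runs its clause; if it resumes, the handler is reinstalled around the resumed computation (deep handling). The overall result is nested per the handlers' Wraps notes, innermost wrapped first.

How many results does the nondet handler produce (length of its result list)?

Step-by-step:
choose[1, 4, 3] @ H1
  branch[0] choose=1:
    emit(1) @ H0 ⇒ out+=1
    H0 returns [1, 0]
    H1 returns [[1, 0]]
  branch[1] choose=4:
    emit(4) @ H0 ⇒ out+=4
    H0 returns [4, 0]
    H1 returns [[4, 0]]
  branch[2] choose=3:
    emit(3) @ H0 ⇒ out+=3
    H0 returns [3, 0]
    H1 returns [[3, 0]]
= [[1, 0], [4, 0], [3, 0]]

Answer: 3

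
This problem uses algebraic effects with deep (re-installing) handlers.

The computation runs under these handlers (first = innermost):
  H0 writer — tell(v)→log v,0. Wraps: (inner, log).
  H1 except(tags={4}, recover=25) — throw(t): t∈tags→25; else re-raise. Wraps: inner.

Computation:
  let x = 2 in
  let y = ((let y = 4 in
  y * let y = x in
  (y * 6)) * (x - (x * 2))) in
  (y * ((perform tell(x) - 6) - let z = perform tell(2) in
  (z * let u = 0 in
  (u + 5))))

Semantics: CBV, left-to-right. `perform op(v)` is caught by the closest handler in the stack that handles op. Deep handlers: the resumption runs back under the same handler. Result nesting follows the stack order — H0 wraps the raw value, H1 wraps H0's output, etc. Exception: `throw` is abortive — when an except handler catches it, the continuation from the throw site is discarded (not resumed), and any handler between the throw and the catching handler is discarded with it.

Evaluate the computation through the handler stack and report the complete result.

Answer: (576, (2, 2))

Evaluation trace:
tell(2) @ H0 ⇒ log+=2
tell(2) @ H0 ⇒ log+=2
H0 returns (576, (2, 2))
H1 returns (576, (2, 2))
= (576, (2, 2))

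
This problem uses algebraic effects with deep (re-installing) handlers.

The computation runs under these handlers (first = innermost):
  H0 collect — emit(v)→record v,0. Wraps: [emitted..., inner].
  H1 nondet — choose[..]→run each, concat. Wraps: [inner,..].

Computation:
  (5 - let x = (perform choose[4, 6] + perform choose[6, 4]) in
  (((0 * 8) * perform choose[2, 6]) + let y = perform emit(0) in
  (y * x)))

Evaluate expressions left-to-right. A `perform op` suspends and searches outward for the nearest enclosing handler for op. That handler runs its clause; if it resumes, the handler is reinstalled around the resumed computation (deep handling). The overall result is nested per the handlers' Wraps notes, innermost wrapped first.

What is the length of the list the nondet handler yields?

Answer: 8

Evaluation trace:
choose[4, 6] @ H1
  branch[0] choose=4:
    choose[6, 4] @ H1
      branch[0] choose=6:
        choose[2, 6] @ H1
          branch[0] choose=2:
            emit(0) @ H0 ⇒ out+=0
            H0 returns [0, 5]
            H1 returns [[0, 5]]
          branch[1] choose=6:
            emit(0) @ H0 ⇒ out+=0
            H0 returns [0, 5]
            H1 returns [[0, 5]]
      branch[1] choose=4:
        choose[2, 6] @ H1
          branch[0] choose=2:
            emit(0) @ H0 ⇒ out+=0
            H0 returns [0, 5]
            H1 returns [[0, 5]]
          branch[1] choose=6:
            emit(0) @ H0 ⇒ out+=0
            H0 returns [0, 5]
            H1 returns [[0, 5]]
  branch[1] choose=6:
    choose[6, 4] @ H1
      branch[0] choose=6:
        choose[2, 6] @ H1
          branch[0] choose=2:
            emit(0) @ H0 ⇒ out+=0
            H0 returns [0, 5]
            H1 returns [[0, 5]]
          branch[1] choose=6:
            emit(0) @ H0 ⇒ out+=0
            H0 returns [0, 5]
            H1 returns [[0, 5]]
      branch[1] choose=4:
        choose[2, 6] @ H1
          branch[0] choose=2:
            emit(0) @ H0 ⇒ out+=0
            H0 returns [0, 5]
            H1 returns [[0, 5]]
          branch[1] choose=6:
            emit(0) @ H0 ⇒ out+=0
            H0 returns [0, 5]
            H1 returns [[0, 5]]
= [[0, 5], [0, 5], [0, 5], [0, 5], [0, 5], [0, 5], [0, 5], [0, 5]]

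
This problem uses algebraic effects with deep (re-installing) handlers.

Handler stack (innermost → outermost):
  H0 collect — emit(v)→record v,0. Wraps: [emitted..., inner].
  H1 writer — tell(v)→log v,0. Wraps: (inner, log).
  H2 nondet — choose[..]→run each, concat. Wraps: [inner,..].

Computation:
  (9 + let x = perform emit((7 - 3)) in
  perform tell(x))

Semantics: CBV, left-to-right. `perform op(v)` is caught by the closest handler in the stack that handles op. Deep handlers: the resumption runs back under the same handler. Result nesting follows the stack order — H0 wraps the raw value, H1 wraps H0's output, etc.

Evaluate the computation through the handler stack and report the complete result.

Answer: [([4, 9], (0))]

Working:
emit(4) @ H0 ⇒ out+=4
tell(0) @ H1 ⇒ log+=0
H0 returns [4, 9]
H1 returns ([4, 9], (0))
H2 returns [([4, 9], (0))]
= [([4, 9], (0))]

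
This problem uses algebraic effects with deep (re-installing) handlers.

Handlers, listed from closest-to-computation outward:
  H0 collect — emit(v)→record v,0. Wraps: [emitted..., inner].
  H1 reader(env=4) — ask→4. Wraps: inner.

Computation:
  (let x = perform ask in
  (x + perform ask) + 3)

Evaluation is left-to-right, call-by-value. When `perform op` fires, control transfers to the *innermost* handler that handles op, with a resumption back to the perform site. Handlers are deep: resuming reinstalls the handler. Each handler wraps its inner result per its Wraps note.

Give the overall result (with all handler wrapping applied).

Working:
ask @ H1 ⇒ 4
ask @ H1 ⇒ 4
H0 returns [11]
H1 returns [11]
= [11]

Answer: [11]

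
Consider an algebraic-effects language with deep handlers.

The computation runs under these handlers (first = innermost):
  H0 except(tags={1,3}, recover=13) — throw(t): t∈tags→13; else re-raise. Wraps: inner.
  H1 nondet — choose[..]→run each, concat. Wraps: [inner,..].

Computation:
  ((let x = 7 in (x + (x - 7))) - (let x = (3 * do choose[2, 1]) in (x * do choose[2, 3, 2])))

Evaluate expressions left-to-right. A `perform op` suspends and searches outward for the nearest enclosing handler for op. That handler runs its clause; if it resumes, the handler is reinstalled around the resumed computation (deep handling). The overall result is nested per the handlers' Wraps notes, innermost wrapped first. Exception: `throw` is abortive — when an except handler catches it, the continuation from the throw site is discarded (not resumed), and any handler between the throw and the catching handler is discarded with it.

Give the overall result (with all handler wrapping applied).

Answer: [-5, -11, -5, 1, -2, 1]

Working:
choose[2, 1] @ H1
  branch[0] choose=2:
    choose[2, 3, 2] @ H1
      branch[0] choose=2:
        H0 returns -5
        H1 returns [-5]
      branch[1] choose=3:
        H0 returns -11
        H1 returns [-11]
      branch[2] choose=2:
        H0 returns -5
        H1 returns [-5]
  branch[1] choose=1:
    choose[2, 3, 2] @ H1
      branch[0] choose=2:
        H0 returns 1
        H1 returns [1]
      branch[1] choose=3:
        H0 returns -2
        H1 returns [-2]
      branch[2] choose=2:
        H0 returns 1
        H1 returns [1]
= [-5, -11, -5, 1, -2, 1]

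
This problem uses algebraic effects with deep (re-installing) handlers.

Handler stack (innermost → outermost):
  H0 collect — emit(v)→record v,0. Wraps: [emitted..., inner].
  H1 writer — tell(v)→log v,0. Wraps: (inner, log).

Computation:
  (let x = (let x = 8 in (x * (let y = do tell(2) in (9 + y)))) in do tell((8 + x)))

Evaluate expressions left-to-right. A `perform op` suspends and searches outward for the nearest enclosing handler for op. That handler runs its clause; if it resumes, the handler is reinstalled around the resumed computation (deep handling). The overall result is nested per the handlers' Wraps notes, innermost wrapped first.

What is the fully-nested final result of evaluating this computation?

Working:
tell(2) @ H1 ⇒ log+=2
tell(80) @ H1 ⇒ log+=80
H0 returns [0]
H1 returns ([0], (2, 80))
= ([0], (2, 80))

Answer: ([0], (2, 80))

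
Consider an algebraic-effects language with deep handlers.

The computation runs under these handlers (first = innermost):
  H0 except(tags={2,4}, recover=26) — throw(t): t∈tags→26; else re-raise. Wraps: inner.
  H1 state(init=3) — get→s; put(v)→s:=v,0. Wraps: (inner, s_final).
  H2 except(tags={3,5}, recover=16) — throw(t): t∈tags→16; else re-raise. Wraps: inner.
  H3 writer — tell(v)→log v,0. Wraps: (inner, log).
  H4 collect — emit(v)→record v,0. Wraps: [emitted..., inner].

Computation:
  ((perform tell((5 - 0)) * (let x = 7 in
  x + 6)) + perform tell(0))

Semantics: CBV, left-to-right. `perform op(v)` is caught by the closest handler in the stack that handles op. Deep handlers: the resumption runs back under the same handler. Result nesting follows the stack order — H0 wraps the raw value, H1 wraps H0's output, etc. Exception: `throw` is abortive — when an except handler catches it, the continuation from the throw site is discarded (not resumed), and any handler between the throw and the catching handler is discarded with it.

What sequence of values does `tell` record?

Working:
tell(5) @ H3 ⇒ log+=5
tell(0) @ H3 ⇒ log+=0
H0 returns 0
H1 returns (0, 3)
H2 returns (0, 3)
H3 returns ((0, 3), (5, 0))
H4 returns [((0, 3), (5, 0))]
= [((0, 3), (5, 0))]

Answer: (5, 0)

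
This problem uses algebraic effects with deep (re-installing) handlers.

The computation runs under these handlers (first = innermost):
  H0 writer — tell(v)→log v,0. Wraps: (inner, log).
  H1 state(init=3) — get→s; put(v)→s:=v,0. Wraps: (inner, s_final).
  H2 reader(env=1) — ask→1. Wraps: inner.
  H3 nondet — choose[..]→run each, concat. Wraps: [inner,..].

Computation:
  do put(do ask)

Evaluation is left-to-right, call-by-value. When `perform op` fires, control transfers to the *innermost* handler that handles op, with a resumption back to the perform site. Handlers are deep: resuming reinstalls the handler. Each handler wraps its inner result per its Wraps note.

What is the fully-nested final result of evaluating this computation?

Evaluation trace:
ask @ H2 ⇒ 1
put(1) @ H1 ⇒ s:=1
H0 returns (0, ())
H1 returns ((0, ()), 1)
H2 returns ((0, ()), 1)
H3 returns [((0, ()), 1)]
= [((0, ()), 1)]

Answer: [((0, ()), 1)]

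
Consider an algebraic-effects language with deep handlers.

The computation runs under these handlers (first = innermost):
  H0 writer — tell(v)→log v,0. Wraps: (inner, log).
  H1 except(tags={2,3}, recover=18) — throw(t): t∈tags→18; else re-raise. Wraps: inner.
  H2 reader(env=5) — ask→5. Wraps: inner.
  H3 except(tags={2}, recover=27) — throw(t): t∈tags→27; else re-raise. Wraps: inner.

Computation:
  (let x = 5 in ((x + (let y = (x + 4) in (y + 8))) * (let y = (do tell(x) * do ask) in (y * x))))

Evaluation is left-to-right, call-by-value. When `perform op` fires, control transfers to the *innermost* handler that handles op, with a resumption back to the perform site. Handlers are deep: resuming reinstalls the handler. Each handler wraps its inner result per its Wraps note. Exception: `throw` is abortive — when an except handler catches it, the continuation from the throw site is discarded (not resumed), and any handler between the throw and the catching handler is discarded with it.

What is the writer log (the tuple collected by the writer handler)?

Working:
tell(5) @ H0 ⇒ log+=5
ask @ H2 ⇒ 5
H0 returns (0, (5))
H1 returns (0, (5))
H2 returns (0, (5))
H3 returns (0, (5))
= (0, (5))

Answer: (5)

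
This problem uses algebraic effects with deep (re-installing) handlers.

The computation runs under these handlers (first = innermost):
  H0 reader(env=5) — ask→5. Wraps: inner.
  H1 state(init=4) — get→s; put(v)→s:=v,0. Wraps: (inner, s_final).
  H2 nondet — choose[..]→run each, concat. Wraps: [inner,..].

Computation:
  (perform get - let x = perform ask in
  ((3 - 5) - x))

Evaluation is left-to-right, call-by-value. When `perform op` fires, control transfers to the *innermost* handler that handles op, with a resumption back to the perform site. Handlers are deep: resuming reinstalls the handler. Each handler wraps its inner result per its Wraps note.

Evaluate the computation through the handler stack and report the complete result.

Answer: [(11, 4)]

Evaluation trace:
get @ H1 ⇒ 4
ask @ H0 ⇒ 5
H0 returns 11
H1 returns (11, 4)
H2 returns [(11, 4)]
= [(11, 4)]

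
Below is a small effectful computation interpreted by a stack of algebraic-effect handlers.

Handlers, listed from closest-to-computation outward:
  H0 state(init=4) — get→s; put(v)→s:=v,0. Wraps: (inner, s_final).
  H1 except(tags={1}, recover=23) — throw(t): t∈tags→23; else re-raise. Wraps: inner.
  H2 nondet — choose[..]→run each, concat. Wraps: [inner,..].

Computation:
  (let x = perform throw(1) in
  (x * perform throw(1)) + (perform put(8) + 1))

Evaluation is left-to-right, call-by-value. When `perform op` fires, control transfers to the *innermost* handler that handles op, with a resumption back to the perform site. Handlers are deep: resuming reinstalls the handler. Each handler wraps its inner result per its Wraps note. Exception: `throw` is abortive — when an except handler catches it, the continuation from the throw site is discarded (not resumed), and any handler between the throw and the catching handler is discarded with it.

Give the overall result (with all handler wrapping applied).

Answer: [23]

Step-by-step:
throw(1) @ H1 caught ⇒ 23
H2 returns [23]
= [23]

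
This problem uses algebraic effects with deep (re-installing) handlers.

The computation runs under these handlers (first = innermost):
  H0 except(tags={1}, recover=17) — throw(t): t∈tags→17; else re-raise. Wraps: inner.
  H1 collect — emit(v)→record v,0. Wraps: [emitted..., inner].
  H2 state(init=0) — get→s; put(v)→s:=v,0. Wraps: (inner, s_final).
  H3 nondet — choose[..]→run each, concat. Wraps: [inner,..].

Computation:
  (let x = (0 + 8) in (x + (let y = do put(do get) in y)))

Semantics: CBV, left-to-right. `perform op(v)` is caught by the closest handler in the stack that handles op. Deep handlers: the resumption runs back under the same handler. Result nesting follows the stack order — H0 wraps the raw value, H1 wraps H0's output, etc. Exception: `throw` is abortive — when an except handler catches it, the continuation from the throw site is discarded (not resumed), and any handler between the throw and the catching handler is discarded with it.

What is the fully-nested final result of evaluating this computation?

Answer: [([8], 0)]

Working:
get @ H2 ⇒ 0
put(0) @ H2 ⇒ s:=0
H0 returns 8
H1 returns [8]
H2 returns ([8], 0)
H3 returns [([8], 0)]
= [([8], 0)]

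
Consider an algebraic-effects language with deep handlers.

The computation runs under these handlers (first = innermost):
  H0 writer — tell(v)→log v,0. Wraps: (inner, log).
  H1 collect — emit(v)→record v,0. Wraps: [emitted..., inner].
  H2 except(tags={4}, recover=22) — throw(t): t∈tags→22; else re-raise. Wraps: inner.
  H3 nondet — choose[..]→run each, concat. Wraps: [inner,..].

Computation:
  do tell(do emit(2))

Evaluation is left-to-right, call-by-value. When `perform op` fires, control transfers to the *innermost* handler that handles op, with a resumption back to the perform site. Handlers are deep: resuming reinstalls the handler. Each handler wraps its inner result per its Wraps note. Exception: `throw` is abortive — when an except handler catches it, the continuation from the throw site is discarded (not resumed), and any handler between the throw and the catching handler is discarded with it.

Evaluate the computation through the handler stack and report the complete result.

Working:
emit(2) @ H1 ⇒ out+=2
tell(0) @ H0 ⇒ log+=0
H0 returns (0, (0))
H1 returns [2, (0, (0))]
H2 returns [2, (0, (0))]
H3 returns [[2, (0, (0))]]
= [[2, (0, (0))]]

Answer: [[2, (0, (0))]]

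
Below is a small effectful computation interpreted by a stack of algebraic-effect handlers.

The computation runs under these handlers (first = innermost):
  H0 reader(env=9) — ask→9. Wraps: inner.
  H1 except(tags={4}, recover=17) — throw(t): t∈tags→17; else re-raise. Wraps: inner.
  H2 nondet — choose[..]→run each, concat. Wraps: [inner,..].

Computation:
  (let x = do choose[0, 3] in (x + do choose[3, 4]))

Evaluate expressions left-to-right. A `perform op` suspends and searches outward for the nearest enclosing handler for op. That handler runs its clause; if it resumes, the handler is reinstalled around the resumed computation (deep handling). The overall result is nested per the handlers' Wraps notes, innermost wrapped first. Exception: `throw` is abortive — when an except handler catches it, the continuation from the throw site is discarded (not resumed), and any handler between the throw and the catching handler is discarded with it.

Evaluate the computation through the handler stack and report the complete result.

Answer: [3, 4, 6, 7]

Evaluation trace:
choose[0, 3] @ H2
  branch[0] choose=0:
    choose[3, 4] @ H2
      branch[0] choose=3:
        H0 returns 3
        H1 returns 3
        H2 returns [3]
      branch[1] choose=4:
        H0 returns 4
        H1 returns 4
        H2 returns [4]
  branch[1] choose=3:
    choose[3, 4] @ H2
      branch[0] choose=3:
        H0 returns 6
        H1 returns 6
        H2 returns [6]
      branch[1] choose=4:
        H0 returns 7
        H1 returns 7
        H2 returns [7]
= [3, 4, 6, 7]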